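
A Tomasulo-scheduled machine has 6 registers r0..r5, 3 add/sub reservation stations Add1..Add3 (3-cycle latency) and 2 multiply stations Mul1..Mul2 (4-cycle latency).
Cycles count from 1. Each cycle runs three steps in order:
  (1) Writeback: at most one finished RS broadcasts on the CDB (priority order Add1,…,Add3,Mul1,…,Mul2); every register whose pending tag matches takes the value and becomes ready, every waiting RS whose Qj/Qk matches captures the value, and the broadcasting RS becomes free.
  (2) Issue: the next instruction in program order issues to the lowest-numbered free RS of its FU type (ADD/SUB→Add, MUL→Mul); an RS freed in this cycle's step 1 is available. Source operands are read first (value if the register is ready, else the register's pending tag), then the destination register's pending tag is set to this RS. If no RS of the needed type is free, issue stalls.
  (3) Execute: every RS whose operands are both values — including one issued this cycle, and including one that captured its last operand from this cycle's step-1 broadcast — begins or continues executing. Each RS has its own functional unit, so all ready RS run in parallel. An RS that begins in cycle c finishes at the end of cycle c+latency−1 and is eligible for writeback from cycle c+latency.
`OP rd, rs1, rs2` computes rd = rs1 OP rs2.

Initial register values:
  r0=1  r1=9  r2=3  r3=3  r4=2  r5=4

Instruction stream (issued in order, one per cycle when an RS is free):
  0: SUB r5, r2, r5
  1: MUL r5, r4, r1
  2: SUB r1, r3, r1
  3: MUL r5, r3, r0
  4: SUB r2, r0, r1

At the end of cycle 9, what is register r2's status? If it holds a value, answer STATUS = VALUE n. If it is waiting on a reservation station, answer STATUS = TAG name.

cycle 1: issue SUB r5<-Add1 // r0:1,r1:9,r2:3,r3:3,r4:2,r5:Add1
cycle 2: issue MUL r5<-Mul1 // r0:1,r1:9,r2:3,r3:3,r4:2,r5:Mul1
cycle 3: issue SUB r1<-Add2 // r0:1,r1:Add2,r2:3,r3:3,r4:2,r5:Mul1
cycle 4: CDB Add1=-1; issue MUL r5<-Mul2 // r0:1,r1:Add2,r2:3,r3:3,r4:2,r5:Mul2
cycle 5: issue SUB r2<-Add1 // r0:1,r1:Add2,r2:Add1,r3:3,r4:2,r5:Mul2
cycle 6: CDB Add2=-6 // r0:1,r1:-6,r2:Add1,r3:3,r4:2,r5:Mul2
cycle 7: CDB Mul1=18 // r0:1,r1:-6,r2:Add1,r3:3,r4:2,r5:Mul2
cycle 8: CDB Mul2=3 // r0:1,r1:-6,r2:Add1,r3:3,r4:2,r5:3
cycle 9: CDB Add1=7 // r0:1,r1:-6,r2:7,r3:3,r4:2,r5:3

STATUS = VALUE 7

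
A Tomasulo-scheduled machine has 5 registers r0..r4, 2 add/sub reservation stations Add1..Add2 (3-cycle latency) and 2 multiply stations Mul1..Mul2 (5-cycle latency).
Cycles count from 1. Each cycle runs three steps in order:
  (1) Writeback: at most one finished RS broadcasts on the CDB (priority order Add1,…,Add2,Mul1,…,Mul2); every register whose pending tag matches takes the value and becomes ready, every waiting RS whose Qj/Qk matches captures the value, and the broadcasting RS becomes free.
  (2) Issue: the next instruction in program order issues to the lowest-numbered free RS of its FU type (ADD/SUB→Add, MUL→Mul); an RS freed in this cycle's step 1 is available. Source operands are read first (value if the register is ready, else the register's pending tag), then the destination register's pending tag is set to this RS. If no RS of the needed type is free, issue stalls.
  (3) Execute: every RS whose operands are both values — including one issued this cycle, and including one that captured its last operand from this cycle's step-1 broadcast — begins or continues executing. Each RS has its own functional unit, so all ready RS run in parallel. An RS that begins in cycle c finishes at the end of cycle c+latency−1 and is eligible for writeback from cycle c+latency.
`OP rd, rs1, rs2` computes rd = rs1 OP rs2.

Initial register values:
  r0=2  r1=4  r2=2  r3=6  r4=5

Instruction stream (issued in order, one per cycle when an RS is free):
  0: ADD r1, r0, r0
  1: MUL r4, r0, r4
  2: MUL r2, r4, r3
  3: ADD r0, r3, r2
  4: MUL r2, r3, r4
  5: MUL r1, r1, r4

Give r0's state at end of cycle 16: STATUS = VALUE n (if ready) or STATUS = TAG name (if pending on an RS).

cycle 1: issue ADD r1<-Add1 // r0:2,r1:Add1,r2:2,r3:6,r4:5
cycle 2: issue MUL r4<-Mul1 // r0:2,r1:Add1,r2:2,r3:6,r4:Mul1
cycle 3: issue MUL r2<-Mul2 // r0:2,r1:Add1,r2:Mul2,r3:6,r4:Mul1
cycle 4: CDB Add1=4; issue ADD r0<-Add1 // r0:Add1,r1:4,r2:Mul2,r3:6,r4:Mul1
cycle 5: stall // r0:Add1,r1:4,r2:Mul2,r3:6,r4:Mul1
cycle 6: stall // r0:Add1,r1:4,r2:Mul2,r3:6,r4:Mul1
cycle 7: CDB Mul1=10; issue MUL r2<-Mul1 // r0:Add1,r1:4,r2:Mul1,r3:6,r4:10
cycle 8: stall // r0:Add1,r1:4,r2:Mul1,r3:6,r4:10
cycle 9: stall // r0:Add1,r1:4,r2:Mul1,r3:6,r4:10
cycle 10: stall // r0:Add1,r1:4,r2:Mul1,r3:6,r4:10
cycle 11: stall // r0:Add1,r1:4,r2:Mul1,r3:6,r4:10
cycle 12: CDB Mul1=60; issue MUL r1<-Mul1 // r0:Add1,r1:Mul1,r2:60,r3:6,r4:10
cycle 13: CDB Mul2=60 // r0:Add1,r1:Mul1,r2:60,r3:6,r4:10
cycle 14: - // r0:Add1,r1:Mul1,r2:60,r3:6,r4:10
cycle 15: - // r0:Add1,r1:Mul1,r2:60,r3:6,r4:10
cycle 16: CDB Add1=66 // r0:66,r1:Mul1,r2:60,r3:6,r4:10

STATUS = VALUE 66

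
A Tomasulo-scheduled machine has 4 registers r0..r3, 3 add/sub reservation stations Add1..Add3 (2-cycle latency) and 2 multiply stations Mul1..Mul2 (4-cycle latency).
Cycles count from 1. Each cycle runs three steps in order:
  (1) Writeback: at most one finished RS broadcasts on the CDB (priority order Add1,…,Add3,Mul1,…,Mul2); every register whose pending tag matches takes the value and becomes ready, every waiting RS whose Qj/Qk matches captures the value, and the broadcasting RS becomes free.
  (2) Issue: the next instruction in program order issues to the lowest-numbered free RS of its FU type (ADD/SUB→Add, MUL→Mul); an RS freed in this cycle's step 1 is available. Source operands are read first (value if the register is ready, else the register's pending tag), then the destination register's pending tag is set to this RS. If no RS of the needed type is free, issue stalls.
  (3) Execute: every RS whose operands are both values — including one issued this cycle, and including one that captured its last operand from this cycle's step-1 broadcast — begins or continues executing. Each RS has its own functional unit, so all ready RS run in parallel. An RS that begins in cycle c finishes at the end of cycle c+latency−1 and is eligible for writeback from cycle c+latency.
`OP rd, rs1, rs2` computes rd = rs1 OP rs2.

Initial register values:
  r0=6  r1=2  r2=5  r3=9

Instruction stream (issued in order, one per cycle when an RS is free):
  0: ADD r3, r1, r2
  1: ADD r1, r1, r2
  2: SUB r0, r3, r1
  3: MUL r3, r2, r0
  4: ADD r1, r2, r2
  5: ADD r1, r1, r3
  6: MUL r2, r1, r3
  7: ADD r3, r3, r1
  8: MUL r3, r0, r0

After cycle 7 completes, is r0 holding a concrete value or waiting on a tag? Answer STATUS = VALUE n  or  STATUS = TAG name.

cycle 1: issue ADD r3<-Add1 // r0:6,r1:2,r2:5,r3:Add1
cycle 2: issue ADD r1<-Add2 // r0:6,r1:Add2,r2:5,r3:Add1
cycle 3: CDB Add1=7; issue SUB r0<-Add1 // r0:Add1,r1:Add2,r2:5,r3:7
cycle 4: CDB Add2=7; issue MUL r3<-Mul1 // r0:Add1,r1:7,r2:5,r3:Mul1
cycle 5: issue ADD r1<-Add2 // r0:Add1,r1:Add2,r2:5,r3:Mul1
cycle 6: CDB Add1=0; issue ADD r1<-Add1 // r0:0,r1:Add1,r2:5,r3:Mul1
cycle 7: CDB Add2=10; issue MUL r2<-Mul2 // r0:0,r1:Add1,r2:Mul2,r3:Mul1

STATUS = VALUE 0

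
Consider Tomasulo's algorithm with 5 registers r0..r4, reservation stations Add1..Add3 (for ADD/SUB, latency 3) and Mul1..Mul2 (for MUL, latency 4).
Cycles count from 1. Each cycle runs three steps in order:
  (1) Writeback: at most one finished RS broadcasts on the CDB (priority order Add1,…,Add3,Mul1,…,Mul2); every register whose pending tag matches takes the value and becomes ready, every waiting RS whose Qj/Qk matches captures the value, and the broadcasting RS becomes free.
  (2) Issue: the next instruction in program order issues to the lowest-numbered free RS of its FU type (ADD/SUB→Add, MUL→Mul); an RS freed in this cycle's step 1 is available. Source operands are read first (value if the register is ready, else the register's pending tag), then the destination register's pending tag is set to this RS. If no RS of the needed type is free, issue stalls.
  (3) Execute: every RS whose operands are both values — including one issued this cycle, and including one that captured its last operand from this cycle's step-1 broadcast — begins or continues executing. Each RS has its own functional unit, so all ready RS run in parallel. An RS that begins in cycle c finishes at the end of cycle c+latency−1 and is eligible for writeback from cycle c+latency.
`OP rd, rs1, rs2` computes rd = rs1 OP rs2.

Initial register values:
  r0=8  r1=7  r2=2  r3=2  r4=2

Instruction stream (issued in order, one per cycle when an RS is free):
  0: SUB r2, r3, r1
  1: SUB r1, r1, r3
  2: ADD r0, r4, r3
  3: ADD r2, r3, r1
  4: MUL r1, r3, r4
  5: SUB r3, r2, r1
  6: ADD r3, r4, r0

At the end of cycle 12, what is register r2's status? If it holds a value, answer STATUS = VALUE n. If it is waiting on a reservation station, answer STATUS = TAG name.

cycle 1: issue SUB r2<-Add1 // r0:8,r1:7,r2:Add1,r3:2,r4:2
cycle 2: issue SUB r1<-Add2 // r0:8,r1:Add2,r2:Add1,r3:2,r4:2
cycle 3: issue ADD r0<-Add3 // r0:Add3,r1:Add2,r2:Add1,r3:2,r4:2
cycle 4: CDB Add1=-5; issue ADD r2<-Add1 // r0:Add3,r1:Add2,r2:Add1,r3:2,r4:2
cycle 5: CDB Add2=5; issue MUL r1<-Mul1 // r0:Add3,r1:Mul1,r2:Add1,r3:2,r4:2
cycle 6: CDB Add3=4; issue SUB r3<-Add2 // r0:4,r1:Mul1,r2:Add1,r3:Add2,r4:2
cycle 7: issue ADD r3<-Add3 // r0:4,r1:Mul1,r2:Add1,r3:Add3,r4:2
cycle 8: CDB Add1=7 // r0:4,r1:Mul1,r2:7,r3:Add3,r4:2
cycle 9: CDB Mul1=4 // r0:4,r1:4,r2:7,r3:Add3,r4:2
cycle 10: CDB Add3=6 // r0:4,r1:4,r2:7,r3:6,r4:2
cycle 11: - // r0:4,r1:4,r2:7,r3:6,r4:2
cycle 12: CDB Add2=3 // r0:4,r1:4,r2:7,r3:6,r4:2

STATUS = VALUE 7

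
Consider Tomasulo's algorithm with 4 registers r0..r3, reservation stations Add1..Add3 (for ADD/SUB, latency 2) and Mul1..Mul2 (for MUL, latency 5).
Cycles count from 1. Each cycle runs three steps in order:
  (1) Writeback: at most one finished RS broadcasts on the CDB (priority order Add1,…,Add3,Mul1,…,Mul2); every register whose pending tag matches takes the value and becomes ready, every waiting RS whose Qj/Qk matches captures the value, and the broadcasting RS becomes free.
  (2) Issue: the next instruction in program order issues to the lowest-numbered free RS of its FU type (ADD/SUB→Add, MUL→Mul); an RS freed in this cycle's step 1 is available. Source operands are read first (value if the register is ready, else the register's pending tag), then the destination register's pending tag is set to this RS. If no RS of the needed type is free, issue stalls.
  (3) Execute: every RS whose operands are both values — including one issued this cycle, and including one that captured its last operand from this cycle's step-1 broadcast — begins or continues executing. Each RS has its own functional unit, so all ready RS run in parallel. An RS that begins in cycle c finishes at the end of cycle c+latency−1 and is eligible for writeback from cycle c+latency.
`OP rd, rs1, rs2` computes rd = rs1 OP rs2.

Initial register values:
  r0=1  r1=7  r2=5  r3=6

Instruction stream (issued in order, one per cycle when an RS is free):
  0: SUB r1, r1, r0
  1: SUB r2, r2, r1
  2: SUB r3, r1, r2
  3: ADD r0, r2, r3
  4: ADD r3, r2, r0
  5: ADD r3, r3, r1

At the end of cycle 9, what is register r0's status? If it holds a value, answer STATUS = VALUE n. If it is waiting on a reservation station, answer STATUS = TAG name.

STATUS = VALUE 6

cycle 1: issue SUB r1<-Add1 // r0:1,r1:Add1,r2:5,r3:6
cycle 2: issue SUB r2<-Add2 // r0:1,r1:Add1,r2:Add2,r3:6
cycle 3: CDB Add1=6; issue SUB r3<-Add1 // r0:1,r1:6,r2:Add2,r3:Add1
cycle 4: issue ADD r0<-Add3 // r0:Add3,r1:6,r2:Add2,r3:Add1
cycle 5: CDB Add2=-1; issue ADD r3<-Add2 // r0:Add3,r1:6,r2:-1,r3:Add2
cycle 6: stall // r0:Add3,r1:6,r2:-1,r3:Add2
cycle 7: CDB Add1=7; issue ADD r3<-Add1 // r0:Add3,r1:6,r2:-1,r3:Add1
cycle 8: - // r0:Add3,r1:6,r2:-1,r3:Add1
cycle 9: CDB Add3=6 // r0:6,r1:6,r2:-1,r3:Add1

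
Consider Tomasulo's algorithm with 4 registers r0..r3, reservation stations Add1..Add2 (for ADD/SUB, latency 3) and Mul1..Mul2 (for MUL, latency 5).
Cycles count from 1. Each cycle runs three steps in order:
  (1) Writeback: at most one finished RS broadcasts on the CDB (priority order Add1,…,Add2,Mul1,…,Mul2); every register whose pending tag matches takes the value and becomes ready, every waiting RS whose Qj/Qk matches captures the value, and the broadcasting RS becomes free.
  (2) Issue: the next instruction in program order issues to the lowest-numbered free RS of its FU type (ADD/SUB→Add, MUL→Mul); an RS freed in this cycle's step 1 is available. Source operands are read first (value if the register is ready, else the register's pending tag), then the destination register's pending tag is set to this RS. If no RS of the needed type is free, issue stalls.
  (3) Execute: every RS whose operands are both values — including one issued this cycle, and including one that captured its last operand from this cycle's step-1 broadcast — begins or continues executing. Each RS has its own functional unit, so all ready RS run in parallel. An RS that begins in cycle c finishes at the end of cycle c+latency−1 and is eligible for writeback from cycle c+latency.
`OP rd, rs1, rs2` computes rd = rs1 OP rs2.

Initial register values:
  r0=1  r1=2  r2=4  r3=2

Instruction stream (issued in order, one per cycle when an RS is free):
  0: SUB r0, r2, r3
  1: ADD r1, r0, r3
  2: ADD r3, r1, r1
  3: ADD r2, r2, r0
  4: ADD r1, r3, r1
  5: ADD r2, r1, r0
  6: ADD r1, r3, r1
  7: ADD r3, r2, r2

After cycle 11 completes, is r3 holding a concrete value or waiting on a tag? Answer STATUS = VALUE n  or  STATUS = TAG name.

STATUS = VALUE 8

  c1: issue SUB r0<-Add1  regs: r0:Add1,r1:2,r2:4,r3:2
  c2: issue ADD r1<-Add2  regs: r0:Add1,r1:Add2,r2:4,r3:2
  c3: stall  regs: r0:Add1,r1:Add2,r2:4,r3:2
  c4: CDB Add1=2; issue ADD r3<-Add1  regs: r0:2,r1:Add2,r2:4,r3:Add1
  c5: stall  regs: r0:2,r1:Add2,r2:4,r3:Add1
  c6: stall  regs: r0:2,r1:Add2,r2:4,r3:Add1
  c7: CDB Add2=4; issue ADD r2<-Add2  regs: r0:2,r1:4,r2:Add2,r3:Add1
  c8: stall  regs: r0:2,r1:4,r2:Add2,r3:Add1
  c9: stall  regs: r0:2,r1:4,r2:Add2,r3:Add1
  c10: CDB Add1=8; issue ADD r1<-Add1  regs: r0:2,r1:Add1,r2:Add2,r3:8
  c11: CDB Add2=6; issue ADD r2<-Add2  regs: r0:2,r1:Add1,r2:Add2,r3:8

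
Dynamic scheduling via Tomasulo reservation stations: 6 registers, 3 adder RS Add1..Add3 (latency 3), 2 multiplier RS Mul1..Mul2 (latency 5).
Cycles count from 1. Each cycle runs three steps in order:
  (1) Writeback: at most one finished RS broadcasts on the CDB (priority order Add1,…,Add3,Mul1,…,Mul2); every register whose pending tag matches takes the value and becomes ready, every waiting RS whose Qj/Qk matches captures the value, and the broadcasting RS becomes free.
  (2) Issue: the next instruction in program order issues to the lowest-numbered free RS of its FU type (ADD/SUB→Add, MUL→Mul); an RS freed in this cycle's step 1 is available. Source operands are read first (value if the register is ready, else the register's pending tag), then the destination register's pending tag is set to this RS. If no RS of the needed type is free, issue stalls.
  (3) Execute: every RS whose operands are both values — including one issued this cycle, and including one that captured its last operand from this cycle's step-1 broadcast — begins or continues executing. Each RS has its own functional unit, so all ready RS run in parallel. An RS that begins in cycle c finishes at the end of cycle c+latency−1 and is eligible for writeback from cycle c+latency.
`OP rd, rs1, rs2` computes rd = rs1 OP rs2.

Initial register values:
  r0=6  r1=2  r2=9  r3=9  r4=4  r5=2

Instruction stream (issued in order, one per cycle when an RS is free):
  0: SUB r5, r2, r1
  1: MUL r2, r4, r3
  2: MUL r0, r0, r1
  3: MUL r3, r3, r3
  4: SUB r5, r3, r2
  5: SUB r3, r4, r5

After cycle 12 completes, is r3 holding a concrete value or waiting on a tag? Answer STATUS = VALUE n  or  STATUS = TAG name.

c1: issue SUB r5<-Add1 | r0:6,r1:2,r2:9,r3:9,r4:4,r5:Add1
c2: issue MUL r2<-Mul1 | r0:6,r1:2,r2:Mul1,r3:9,r4:4,r5:Add1
c3: issue MUL r0<-Mul2 | r0:Mul2,r1:2,r2:Mul1,r3:9,r4:4,r5:Add1
c4: CDB Add1=7; stall | r0:Mul2,r1:2,r2:Mul1,r3:9,r4:4,r5:7
c5: stall | r0:Mul2,r1:2,r2:Mul1,r3:9,r4:4,r5:7
c6: stall | r0:Mul2,r1:2,r2:Mul1,r3:9,r4:4,r5:7
c7: CDB Mul1=36; issue MUL r3<-Mul1 | r0:Mul2,r1:2,r2:36,r3:Mul1,r4:4,r5:7
c8: CDB Mul2=12; issue SUB r5<-Add1 | r0:12,r1:2,r2:36,r3:Mul1,r4:4,r5:Add1
c9: issue SUB r3<-Add2 | r0:12,r1:2,r2:36,r3:Add2,r4:4,r5:Add1
c10: - | r0:12,r1:2,r2:36,r3:Add2,r4:4,r5:Add1
c11: - | r0:12,r1:2,r2:36,r3:Add2,r4:4,r5:Add1
c12: CDB Mul1=81 | r0:12,r1:2,r2:36,r3:Add2,r4:4,r5:Add1

STATUS = TAG Add2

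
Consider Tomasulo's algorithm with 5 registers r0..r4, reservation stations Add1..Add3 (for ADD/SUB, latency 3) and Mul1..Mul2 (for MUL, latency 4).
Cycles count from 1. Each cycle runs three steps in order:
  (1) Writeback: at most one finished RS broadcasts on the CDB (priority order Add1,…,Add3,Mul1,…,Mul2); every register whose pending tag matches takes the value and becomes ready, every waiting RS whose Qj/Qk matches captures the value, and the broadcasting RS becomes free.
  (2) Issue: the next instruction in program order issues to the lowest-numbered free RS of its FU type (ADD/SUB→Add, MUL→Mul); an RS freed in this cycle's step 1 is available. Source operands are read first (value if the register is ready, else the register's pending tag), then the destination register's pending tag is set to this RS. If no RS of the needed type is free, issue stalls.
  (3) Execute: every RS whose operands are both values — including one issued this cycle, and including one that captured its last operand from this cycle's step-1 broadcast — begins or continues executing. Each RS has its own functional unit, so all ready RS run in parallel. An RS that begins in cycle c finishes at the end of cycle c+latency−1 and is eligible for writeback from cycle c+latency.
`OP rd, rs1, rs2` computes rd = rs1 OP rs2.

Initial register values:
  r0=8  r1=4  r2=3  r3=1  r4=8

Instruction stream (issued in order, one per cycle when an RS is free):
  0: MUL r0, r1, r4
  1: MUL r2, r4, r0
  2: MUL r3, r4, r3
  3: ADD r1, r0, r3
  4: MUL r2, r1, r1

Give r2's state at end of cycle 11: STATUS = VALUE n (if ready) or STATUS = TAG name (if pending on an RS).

STATUS = TAG Mul1

  c1: issue MUL r0<-Mul1  regs: r0:Mul1,r1:4,r2:3,r3:1,r4:8
  c2: issue MUL r2<-Mul2  regs: r0:Mul1,r1:4,r2:Mul2,r3:1,r4:8
  c3: stall  regs: r0:Mul1,r1:4,r2:Mul2,r3:1,r4:8
  c4: stall  regs: r0:Mul1,r1:4,r2:Mul2,r3:1,r4:8
  c5: CDB Mul1=32; issue MUL r3<-Mul1  regs: r0:32,r1:4,r2:Mul2,r3:Mul1,r4:8
  c6: issue ADD r1<-Add1  regs: r0:32,r1:Add1,r2:Mul2,r3:Mul1,r4:8
  c7: stall  regs: r0:32,r1:Add1,r2:Mul2,r3:Mul1,r4:8
  c8: stall  regs: r0:32,r1:Add1,r2:Mul2,r3:Mul1,r4:8
  c9: CDB Mul1=8; issue MUL r2<-Mul1  regs: r0:32,r1:Add1,r2:Mul1,r3:8,r4:8
  c10: CDB Mul2=256  regs: r0:32,r1:Add1,r2:Mul1,r3:8,r4:8
  c11: -  regs: r0:32,r1:Add1,r2:Mul1,r3:8,r4:8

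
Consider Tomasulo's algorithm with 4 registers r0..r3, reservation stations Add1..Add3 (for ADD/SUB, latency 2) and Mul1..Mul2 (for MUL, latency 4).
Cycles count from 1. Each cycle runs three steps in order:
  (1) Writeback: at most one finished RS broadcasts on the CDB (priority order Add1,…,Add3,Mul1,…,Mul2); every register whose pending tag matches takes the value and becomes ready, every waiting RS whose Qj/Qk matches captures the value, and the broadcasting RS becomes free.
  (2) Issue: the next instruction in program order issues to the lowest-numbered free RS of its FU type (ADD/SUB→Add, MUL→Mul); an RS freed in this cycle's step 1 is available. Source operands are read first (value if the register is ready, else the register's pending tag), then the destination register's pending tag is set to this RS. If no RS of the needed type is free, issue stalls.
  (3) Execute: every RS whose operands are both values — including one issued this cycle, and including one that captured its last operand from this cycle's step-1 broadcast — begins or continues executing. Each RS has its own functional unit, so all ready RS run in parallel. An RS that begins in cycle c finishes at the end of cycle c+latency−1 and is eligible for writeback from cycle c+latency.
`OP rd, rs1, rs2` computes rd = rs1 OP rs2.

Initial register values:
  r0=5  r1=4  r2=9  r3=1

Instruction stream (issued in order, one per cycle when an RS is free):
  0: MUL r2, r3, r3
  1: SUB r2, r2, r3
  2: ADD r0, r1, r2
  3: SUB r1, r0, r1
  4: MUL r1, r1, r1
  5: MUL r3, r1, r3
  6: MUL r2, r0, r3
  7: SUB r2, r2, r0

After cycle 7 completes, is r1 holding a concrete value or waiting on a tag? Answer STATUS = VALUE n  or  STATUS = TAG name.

cycle 1: issue MUL r2<-Mul1 // r0:5,r1:4,r2:Mul1,r3:1
cycle 2: issue SUB r2<-Add1 // r0:5,r1:4,r2:Add1,r3:1
cycle 3: issue ADD r0<-Add2 // r0:Add2,r1:4,r2:Add1,r3:1
cycle 4: issue SUB r1<-Add3 // r0:Add2,r1:Add3,r2:Add1,r3:1
cycle 5: CDB Mul1=1; issue MUL r1<-Mul1 // r0:Add2,r1:Mul1,r2:Add1,r3:1
cycle 6: issue MUL r3<-Mul2 // r0:Add2,r1:Mul1,r2:Add1,r3:Mul2
cycle 7: CDB Add1=0; stall // r0:Add2,r1:Mul1,r2:0,r3:Mul2

STATUS = TAG Mul1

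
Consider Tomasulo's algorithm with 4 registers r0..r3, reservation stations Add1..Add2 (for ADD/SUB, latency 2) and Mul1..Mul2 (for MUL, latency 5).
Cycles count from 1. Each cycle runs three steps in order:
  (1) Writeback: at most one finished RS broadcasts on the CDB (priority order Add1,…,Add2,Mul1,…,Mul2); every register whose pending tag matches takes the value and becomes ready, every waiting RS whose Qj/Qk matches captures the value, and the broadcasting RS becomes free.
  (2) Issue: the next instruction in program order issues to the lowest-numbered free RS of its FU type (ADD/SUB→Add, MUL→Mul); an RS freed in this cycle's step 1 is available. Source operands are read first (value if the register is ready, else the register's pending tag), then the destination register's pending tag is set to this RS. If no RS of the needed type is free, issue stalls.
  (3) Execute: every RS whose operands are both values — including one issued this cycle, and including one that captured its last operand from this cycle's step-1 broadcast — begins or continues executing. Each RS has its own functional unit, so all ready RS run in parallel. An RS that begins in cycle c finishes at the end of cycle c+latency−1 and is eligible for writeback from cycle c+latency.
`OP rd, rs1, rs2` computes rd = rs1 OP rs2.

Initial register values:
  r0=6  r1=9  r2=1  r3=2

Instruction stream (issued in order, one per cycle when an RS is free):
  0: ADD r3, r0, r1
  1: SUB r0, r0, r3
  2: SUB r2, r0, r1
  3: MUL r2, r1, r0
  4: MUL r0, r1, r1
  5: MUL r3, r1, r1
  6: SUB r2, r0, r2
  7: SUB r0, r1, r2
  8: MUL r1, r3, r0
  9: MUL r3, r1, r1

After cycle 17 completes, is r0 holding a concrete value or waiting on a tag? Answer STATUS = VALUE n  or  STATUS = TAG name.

cycle 1: issue ADD r3<-Add1 // r0:6,r1:9,r2:1,r3:Add1
cycle 2: issue SUB r0<-Add2 // r0:Add2,r1:9,r2:1,r3:Add1
cycle 3: CDB Add1=15; issue SUB r2<-Add1 // r0:Add2,r1:9,r2:Add1,r3:15
cycle 4: issue MUL r2<-Mul1 // r0:Add2,r1:9,r2:Mul1,r3:15
cycle 5: CDB Add2=-9; issue MUL r0<-Mul2 // r0:Mul2,r1:9,r2:Mul1,r3:15
cycle 6: stall // r0:Mul2,r1:9,r2:Mul1,r3:15
cycle 7: CDB Add1=-18; stall // r0:Mul2,r1:9,r2:Mul1,r3:15
cycle 8: stall // r0:Mul2,r1:9,r2:Mul1,r3:15
cycle 9: stall // r0:Mul2,r1:9,r2:Mul1,r3:15
cycle 10: CDB Mul1=-81; issue MUL r3<-Mul1 // r0:Mul2,r1:9,r2:-81,r3:Mul1
cycle 11: CDB Mul2=81; issue SUB r2<-Add1 // r0:81,r1:9,r2:Add1,r3:Mul1
cycle 12: issue SUB r0<-Add2 // r0:Add2,r1:9,r2:Add1,r3:Mul1
cycle 13: CDB Add1=162; issue MUL r1<-Mul2 // r0:Add2,r1:Mul2,r2:162,r3:Mul1
cycle 14: stall // r0:Add2,r1:Mul2,r2:162,r3:Mul1
cycle 15: CDB Add2=-153; stall // r0:-153,r1:Mul2,r2:162,r3:Mul1
cycle 16: CDB Mul1=81; issue MUL r3<-Mul1 // r0:-153,r1:Mul2,r2:162,r3:Mul1
cycle 17: - // r0:-153,r1:Mul2,r2:162,r3:Mul1

STATUS = VALUE -153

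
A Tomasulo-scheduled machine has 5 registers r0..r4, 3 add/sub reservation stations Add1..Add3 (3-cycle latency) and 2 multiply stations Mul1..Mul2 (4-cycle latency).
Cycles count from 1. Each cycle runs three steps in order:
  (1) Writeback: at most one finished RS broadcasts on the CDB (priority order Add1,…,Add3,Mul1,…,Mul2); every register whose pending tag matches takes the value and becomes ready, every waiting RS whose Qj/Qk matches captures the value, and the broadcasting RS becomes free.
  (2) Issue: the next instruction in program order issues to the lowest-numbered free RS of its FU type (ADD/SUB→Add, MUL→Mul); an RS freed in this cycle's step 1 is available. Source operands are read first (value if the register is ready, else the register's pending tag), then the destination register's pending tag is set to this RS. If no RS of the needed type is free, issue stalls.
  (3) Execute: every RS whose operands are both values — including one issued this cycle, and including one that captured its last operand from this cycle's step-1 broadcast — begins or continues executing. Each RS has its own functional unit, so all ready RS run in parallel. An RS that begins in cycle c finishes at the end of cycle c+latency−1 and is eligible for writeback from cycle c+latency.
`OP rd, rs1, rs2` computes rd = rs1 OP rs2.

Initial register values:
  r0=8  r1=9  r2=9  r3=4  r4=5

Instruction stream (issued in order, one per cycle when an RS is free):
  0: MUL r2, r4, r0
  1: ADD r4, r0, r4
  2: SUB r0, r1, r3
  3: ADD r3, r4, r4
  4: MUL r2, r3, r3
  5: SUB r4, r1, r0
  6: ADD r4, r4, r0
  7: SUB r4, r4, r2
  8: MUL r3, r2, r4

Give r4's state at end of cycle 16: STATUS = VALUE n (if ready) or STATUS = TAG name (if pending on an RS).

  c1: issue MUL r2<-Mul1  regs: r0:8,r1:9,r2:Mul1,r3:4,r4:5
  c2: issue ADD r4<-Add1  regs: r0:8,r1:9,r2:Mul1,r3:4,r4:Add1
  c3: issue SUB r0<-Add2  regs: r0:Add2,r1:9,r2:Mul1,r3:4,r4:Add1
  c4: issue ADD r3<-Add3  regs: r0:Add2,r1:9,r2:Mul1,r3:Add3,r4:Add1
  c5: CDB Add1=13; issue MUL r2<-Mul2  regs: r0:Add2,r1:9,r2:Mul2,r3:Add3,r4:13
  c6: CDB Add2=5; issue SUB r4<-Add1  regs: r0:5,r1:9,r2:Mul2,r3:Add3,r4:Add1
  c7: CDB Mul1=40; issue ADD r4<-Add2  regs: r0:5,r1:9,r2:Mul2,r3:Add3,r4:Add2
  c8: CDB Add3=26; issue SUB r4<-Add3  regs: r0:5,r1:9,r2:Mul2,r3:26,r4:Add3
  c9: CDB Add1=4; issue MUL r3<-Mul1  regs: r0:5,r1:9,r2:Mul2,r3:Mul1,r4:Add3
  c10: -  regs: r0:5,r1:9,r2:Mul2,r3:Mul1,r4:Add3
  c11: -  regs: r0:5,r1:9,r2:Mul2,r3:Mul1,r4:Add3
  c12: CDB Add2=9  regs: r0:5,r1:9,r2:Mul2,r3:Mul1,r4:Add3
  c13: CDB Mul2=676  regs: r0:5,r1:9,r2:676,r3:Mul1,r4:Add3
  c14: -  regs: r0:5,r1:9,r2:676,r3:Mul1,r4:Add3
  c15: -  regs: r0:5,r1:9,r2:676,r3:Mul1,r4:Add3
  c16: CDB Add3=-667  regs: r0:5,r1:9,r2:676,r3:Mul1,r4:-667

STATUS = VALUE -667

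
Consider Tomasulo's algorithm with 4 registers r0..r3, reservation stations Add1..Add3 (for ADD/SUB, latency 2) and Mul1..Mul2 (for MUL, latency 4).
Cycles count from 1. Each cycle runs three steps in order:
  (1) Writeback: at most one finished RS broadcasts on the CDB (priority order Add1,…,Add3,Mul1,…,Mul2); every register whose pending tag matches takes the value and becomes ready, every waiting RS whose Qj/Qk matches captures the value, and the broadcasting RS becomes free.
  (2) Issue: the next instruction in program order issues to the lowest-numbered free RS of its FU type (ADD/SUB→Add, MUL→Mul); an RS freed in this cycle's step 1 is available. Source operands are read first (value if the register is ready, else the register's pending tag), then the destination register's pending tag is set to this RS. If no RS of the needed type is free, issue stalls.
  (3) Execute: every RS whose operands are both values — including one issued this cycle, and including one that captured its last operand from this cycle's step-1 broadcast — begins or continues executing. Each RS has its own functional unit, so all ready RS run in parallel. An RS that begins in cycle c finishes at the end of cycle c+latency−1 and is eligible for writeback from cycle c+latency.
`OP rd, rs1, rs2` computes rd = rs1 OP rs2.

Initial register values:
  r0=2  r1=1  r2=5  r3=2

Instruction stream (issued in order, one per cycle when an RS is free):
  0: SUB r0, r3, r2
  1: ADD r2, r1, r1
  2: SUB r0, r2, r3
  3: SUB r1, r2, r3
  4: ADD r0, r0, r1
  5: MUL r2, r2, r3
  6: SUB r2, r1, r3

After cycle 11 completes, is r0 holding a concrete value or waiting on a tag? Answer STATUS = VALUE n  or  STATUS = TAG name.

STATUS = VALUE 0

c1: issue SUB r0<-Add1 | r0:Add1,r1:1,r2:5,r3:2
c2: issue ADD r2<-Add2 | r0:Add1,r1:1,r2:Add2,r3:2
c3: CDB Add1=-3; issue SUB r0<-Add1 | r0:Add1,r1:1,r2:Add2,r3:2
c4: CDB Add2=2; issue SUB r1<-Add2 | r0:Add1,r1:Add2,r2:2,r3:2
c5: issue ADD r0<-Add3 | r0:Add3,r1:Add2,r2:2,r3:2
c6: CDB Add1=0; issue MUL r2<-Mul1 | r0:Add3,r1:Add2,r2:Mul1,r3:2
c7: CDB Add2=0; issue SUB r2<-Add1 | r0:Add3,r1:0,r2:Add1,r3:2
c8: - | r0:Add3,r1:0,r2:Add1,r3:2
c9: CDB Add1=-2 | r0:Add3,r1:0,r2:-2,r3:2
c10: CDB Add3=0 | r0:0,r1:0,r2:-2,r3:2
c11: CDB Mul1=4 | r0:0,r1:0,r2:-2,r3:2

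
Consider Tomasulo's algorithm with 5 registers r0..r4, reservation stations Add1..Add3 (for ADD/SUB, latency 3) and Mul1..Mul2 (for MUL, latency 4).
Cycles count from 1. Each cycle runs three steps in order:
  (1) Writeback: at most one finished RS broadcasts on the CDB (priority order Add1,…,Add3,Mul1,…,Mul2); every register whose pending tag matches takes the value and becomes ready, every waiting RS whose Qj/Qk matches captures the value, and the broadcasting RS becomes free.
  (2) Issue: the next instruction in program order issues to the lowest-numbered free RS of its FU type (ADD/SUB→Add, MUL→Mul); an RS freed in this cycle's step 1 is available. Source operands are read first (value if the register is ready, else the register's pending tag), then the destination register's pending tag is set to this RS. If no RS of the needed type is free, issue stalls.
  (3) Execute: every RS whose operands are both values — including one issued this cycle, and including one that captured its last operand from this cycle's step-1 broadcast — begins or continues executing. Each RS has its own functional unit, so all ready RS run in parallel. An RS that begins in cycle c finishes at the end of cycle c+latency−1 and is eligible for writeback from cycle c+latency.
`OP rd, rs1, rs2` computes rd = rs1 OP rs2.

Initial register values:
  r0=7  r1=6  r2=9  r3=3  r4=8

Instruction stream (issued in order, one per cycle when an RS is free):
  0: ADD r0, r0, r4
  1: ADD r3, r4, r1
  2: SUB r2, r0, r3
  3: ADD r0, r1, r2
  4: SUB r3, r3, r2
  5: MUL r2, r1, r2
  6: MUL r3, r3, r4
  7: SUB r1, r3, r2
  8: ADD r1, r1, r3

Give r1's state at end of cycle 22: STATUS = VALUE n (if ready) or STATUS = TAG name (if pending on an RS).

cycle 1: issue ADD r0<-Add1 // r0:Add1,r1:6,r2:9,r3:3,r4:8
cycle 2: issue ADD r3<-Add2 // r0:Add1,r1:6,r2:9,r3:Add2,r4:8
cycle 3: issue SUB r2<-Add3 // r0:Add1,r1:6,r2:Add3,r3:Add2,r4:8
cycle 4: CDB Add1=15; issue ADD r0<-Add1 // r0:Add1,r1:6,r2:Add3,r3:Add2,r4:8
cycle 5: CDB Add2=14; issue SUB r3<-Add2 // r0:Add1,r1:6,r2:Add3,r3:Add2,r4:8
cycle 6: issue MUL r2<-Mul1 // r0:Add1,r1:6,r2:Mul1,r3:Add2,r4:8
cycle 7: issue MUL r3<-Mul2 // r0:Add1,r1:6,r2:Mul1,r3:Mul2,r4:8
cycle 8: CDB Add3=1; issue SUB r1<-Add3 // r0:Add1,r1:Add3,r2:Mul1,r3:Mul2,r4:8
cycle 9: stall // r0:Add1,r1:Add3,r2:Mul1,r3:Mul2,r4:8
cycle 10: stall // r0:Add1,r1:Add3,r2:Mul1,r3:Mul2,r4:8
cycle 11: CDB Add1=7; issue ADD r1<-Add1 // r0:7,r1:Add1,r2:Mul1,r3:Mul2,r4:8
cycle 12: CDB Add2=13 // r0:7,r1:Add1,r2:Mul1,r3:Mul2,r4:8
cycle 13: CDB Mul1=6 // r0:7,r1:Add1,r2:6,r3:Mul2,r4:8
cycle 14: - // r0:7,r1:Add1,r2:6,r3:Mul2,r4:8
cycle 15: - // r0:7,r1:Add1,r2:6,r3:Mul2,r4:8
cycle 16: CDB Mul2=104 // r0:7,r1:Add1,r2:6,r3:104,r4:8
cycle 17: - // r0:7,r1:Add1,r2:6,r3:104,r4:8
cycle 18: - // r0:7,r1:Add1,r2:6,r3:104,r4:8
cycle 19: CDB Add3=98 // r0:7,r1:Add1,r2:6,r3:104,r4:8
cycle 20: - // r0:7,r1:Add1,r2:6,r3:104,r4:8
cycle 21: - // r0:7,r1:Add1,r2:6,r3:104,r4:8
cycle 22: CDB Add1=202 // r0:7,r1:202,r2:6,r3:104,r4:8

STATUS = VALUE 202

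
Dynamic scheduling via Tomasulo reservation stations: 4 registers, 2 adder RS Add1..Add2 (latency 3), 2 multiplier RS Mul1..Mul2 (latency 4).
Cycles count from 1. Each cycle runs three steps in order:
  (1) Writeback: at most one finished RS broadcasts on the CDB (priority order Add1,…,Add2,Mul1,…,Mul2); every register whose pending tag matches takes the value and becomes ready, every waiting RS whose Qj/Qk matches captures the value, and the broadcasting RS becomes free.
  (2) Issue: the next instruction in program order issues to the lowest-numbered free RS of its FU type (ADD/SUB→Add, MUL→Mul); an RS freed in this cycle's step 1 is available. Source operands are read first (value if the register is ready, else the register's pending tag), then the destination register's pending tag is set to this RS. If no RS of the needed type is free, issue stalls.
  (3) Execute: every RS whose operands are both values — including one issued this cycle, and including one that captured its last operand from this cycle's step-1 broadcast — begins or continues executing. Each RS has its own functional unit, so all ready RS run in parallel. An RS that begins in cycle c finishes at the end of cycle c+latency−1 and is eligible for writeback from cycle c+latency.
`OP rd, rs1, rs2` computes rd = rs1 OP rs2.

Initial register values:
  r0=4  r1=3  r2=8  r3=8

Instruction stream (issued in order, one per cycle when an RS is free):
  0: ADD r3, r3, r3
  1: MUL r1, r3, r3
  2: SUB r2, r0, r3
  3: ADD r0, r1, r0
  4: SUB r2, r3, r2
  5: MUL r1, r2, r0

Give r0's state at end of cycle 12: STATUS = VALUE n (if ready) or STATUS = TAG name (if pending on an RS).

STATUS = VALUE 260

  c1: issue ADD r3<-Add1  regs: r0:4,r1:3,r2:8,r3:Add1
  c2: issue MUL r1<-Mul1  regs: r0:4,r1:Mul1,r2:8,r3:Add1
  c3: issue SUB r2<-Add2  regs: r0:4,r1:Mul1,r2:Add2,r3:Add1
  c4: CDB Add1=16; issue ADD r0<-Add1  regs: r0:Add1,r1:Mul1,r2:Add2,r3:16
  c5: stall  regs: r0:Add1,r1:Mul1,r2:Add2,r3:16
  c6: stall  regs: r0:Add1,r1:Mul1,r2:Add2,r3:16
  c7: CDB Add2=-12; issue SUB r2<-Add2  regs: r0:Add1,r1:Mul1,r2:Add2,r3:16
  c8: CDB Mul1=256; issue MUL r1<-Mul1  regs: r0:Add1,r1:Mul1,r2:Add2,r3:16
  c9: -  regs: r0:Add1,r1:Mul1,r2:Add2,r3:16
  c10: CDB Add2=28  regs: r0:Add1,r1:Mul1,r2:28,r3:16
  c11: CDB Add1=260  regs: r0:260,r1:Mul1,r2:28,r3:16
  c12: -  regs: r0:260,r1:Mul1,r2:28,r3:16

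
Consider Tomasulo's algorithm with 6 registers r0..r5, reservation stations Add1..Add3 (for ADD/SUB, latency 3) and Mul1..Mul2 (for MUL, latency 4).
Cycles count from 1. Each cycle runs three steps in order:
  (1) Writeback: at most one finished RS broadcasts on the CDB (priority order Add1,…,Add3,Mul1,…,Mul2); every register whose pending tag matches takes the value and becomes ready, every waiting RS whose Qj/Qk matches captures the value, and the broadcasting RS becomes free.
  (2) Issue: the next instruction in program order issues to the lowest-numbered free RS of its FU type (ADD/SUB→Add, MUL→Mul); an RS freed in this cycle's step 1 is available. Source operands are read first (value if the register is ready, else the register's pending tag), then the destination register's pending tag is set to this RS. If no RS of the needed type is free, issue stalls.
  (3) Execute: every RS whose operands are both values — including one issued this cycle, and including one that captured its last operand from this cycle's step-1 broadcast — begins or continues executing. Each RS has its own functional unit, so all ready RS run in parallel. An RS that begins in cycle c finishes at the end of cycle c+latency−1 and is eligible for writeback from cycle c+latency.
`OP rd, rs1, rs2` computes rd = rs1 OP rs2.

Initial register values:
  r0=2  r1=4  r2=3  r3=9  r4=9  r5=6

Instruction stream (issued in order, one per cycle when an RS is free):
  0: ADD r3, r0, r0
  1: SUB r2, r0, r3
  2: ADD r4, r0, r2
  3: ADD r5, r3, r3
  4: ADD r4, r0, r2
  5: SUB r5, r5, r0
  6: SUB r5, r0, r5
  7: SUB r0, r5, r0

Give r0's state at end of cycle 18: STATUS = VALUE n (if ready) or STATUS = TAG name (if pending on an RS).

cycle 1: issue ADD r3<-Add1 // r0:2,r1:4,r2:3,r3:Add1,r4:9,r5:6
cycle 2: issue SUB r2<-Add2 // r0:2,r1:4,r2:Add2,r3:Add1,r4:9,r5:6
cycle 3: issue ADD r4<-Add3 // r0:2,r1:4,r2:Add2,r3:Add1,r4:Add3,r5:6
cycle 4: CDB Add1=4; issue ADD r5<-Add1 // r0:2,r1:4,r2:Add2,r3:4,r4:Add3,r5:Add1
cycle 5: stall // r0:2,r1:4,r2:Add2,r3:4,r4:Add3,r5:Add1
cycle 6: stall // r0:2,r1:4,r2:Add2,r3:4,r4:Add3,r5:Add1
cycle 7: CDB Add1=8; issue ADD r4<-Add1 // r0:2,r1:4,r2:Add2,r3:4,r4:Add1,r5:8
cycle 8: CDB Add2=-2; issue SUB r5<-Add2 // r0:2,r1:4,r2:-2,r3:4,r4:Add1,r5:Add2
cycle 9: stall // r0:2,r1:4,r2:-2,r3:4,r4:Add1,r5:Add2
cycle 10: stall // r0:2,r1:4,r2:-2,r3:4,r4:Add1,r5:Add2
cycle 11: CDB Add1=0; issue SUB r5<-Add1 // r0:2,r1:4,r2:-2,r3:4,r4:0,r5:Add1
cycle 12: CDB Add2=6; issue SUB r0<-Add2 // r0:Add2,r1:4,r2:-2,r3:4,r4:0,r5:Add1
cycle 13: CDB Add3=0 // r0:Add2,r1:4,r2:-2,r3:4,r4:0,r5:Add1
cycle 14: - // r0:Add2,r1:4,r2:-2,r3:4,r4:0,r5:Add1
cycle 15: CDB Add1=-4 // r0:Add2,r1:4,r2:-2,r3:4,r4:0,r5:-4
cycle 16: - // r0:Add2,r1:4,r2:-2,r3:4,r4:0,r5:-4
cycle 17: - // r0:Add2,r1:4,r2:-2,r3:4,r4:0,r5:-4
cycle 18: CDB Add2=-6 // r0:-6,r1:4,r2:-2,r3:4,r4:0,r5:-4

STATUS = VALUE -6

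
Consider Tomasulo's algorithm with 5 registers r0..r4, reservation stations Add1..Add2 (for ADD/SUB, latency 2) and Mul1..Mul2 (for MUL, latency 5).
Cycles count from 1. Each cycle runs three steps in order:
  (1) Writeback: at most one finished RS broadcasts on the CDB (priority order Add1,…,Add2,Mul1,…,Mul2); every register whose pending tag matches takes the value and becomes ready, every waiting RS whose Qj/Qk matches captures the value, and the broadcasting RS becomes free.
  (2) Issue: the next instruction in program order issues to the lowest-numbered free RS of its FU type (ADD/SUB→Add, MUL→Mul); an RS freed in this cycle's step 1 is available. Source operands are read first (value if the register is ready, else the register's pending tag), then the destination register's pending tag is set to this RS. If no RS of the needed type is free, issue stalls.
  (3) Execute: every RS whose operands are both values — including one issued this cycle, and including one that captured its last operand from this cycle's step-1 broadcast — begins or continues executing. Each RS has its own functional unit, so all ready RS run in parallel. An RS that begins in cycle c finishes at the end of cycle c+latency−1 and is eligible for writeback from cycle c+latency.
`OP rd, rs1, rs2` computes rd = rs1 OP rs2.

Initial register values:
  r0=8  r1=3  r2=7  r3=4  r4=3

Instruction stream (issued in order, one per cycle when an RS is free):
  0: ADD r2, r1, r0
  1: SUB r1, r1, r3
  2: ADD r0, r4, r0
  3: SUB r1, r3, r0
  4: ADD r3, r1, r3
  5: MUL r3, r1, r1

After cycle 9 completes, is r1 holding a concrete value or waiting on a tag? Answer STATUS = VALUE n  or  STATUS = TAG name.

c1: issue ADD r2<-Add1 | r0:8,r1:3,r2:Add1,r3:4,r4:3
c2: issue SUB r1<-Add2 | r0:8,r1:Add2,r2:Add1,r3:4,r4:3
c3: CDB Add1=11; issue ADD r0<-Add1 | r0:Add1,r1:Add2,r2:11,r3:4,r4:3
c4: CDB Add2=-1; issue SUB r1<-Add2 | r0:Add1,r1:Add2,r2:11,r3:4,r4:3
c5: CDB Add1=11; issue ADD r3<-Add1 | r0:11,r1:Add2,r2:11,r3:Add1,r4:3
c6: issue MUL r3<-Mul1 | r0:11,r1:Add2,r2:11,r3:Mul1,r4:3
c7: CDB Add2=-7 | r0:11,r1:-7,r2:11,r3:Mul1,r4:3
c8: - | r0:11,r1:-7,r2:11,r3:Mul1,r4:3
c9: CDB Add1=-3 | r0:11,r1:-7,r2:11,r3:Mul1,r4:3

STATUS = VALUE -7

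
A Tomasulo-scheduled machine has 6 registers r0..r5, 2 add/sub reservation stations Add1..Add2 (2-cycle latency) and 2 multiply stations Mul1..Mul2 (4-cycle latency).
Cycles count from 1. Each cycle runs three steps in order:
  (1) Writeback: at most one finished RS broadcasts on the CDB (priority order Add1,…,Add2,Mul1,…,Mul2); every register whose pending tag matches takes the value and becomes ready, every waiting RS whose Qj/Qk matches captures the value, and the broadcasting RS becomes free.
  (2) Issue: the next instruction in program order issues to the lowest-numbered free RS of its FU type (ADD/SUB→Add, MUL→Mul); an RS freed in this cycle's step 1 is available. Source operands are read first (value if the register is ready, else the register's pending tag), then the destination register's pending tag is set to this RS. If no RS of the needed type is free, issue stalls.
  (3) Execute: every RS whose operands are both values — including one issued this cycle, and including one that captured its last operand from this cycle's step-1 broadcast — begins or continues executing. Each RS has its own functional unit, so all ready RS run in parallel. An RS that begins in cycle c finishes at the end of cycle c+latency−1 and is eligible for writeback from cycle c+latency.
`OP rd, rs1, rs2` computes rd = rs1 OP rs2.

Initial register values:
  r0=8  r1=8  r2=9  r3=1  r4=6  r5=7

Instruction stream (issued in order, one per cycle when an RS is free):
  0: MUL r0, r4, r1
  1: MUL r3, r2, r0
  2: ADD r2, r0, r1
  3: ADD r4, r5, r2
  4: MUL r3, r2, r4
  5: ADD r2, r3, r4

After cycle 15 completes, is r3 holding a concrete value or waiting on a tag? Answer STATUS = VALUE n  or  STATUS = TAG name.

STATUS = VALUE 3528

c1: issue MUL r0<-Mul1 | r0:Mul1,r1:8,r2:9,r3:1,r4:6,r5:7
c2: issue MUL r3<-Mul2 | r0:Mul1,r1:8,r2:9,r3:Mul2,r4:6,r5:7
c3: issue ADD r2<-Add1 | r0:Mul1,r1:8,r2:Add1,r3:Mul2,r4:6,r5:7
c4: issue ADD r4<-Add2 | r0:Mul1,r1:8,r2:Add1,r3:Mul2,r4:Add2,r5:7
c5: CDB Mul1=48; issue MUL r3<-Mul1 | r0:48,r1:8,r2:Add1,r3:Mul1,r4:Add2,r5:7
c6: stall | r0:48,r1:8,r2:Add1,r3:Mul1,r4:Add2,r5:7
c7: CDB Add1=56; issue ADD r2<-Add1 | r0:48,r1:8,r2:Add1,r3:Mul1,r4:Add2,r5:7
c8: - | r0:48,r1:8,r2:Add1,r3:Mul1,r4:Add2,r5:7
c9: CDB Add2=63 | r0:48,r1:8,r2:Add1,r3:Mul1,r4:63,r5:7
c10: CDB Mul2=432 | r0:48,r1:8,r2:Add1,r3:Mul1,r4:63,r5:7
c11: - | r0:48,r1:8,r2:Add1,r3:Mul1,r4:63,r5:7
c12: - | r0:48,r1:8,r2:Add1,r3:Mul1,r4:63,r5:7
c13: CDB Mul1=3528 | r0:48,r1:8,r2:Add1,r3:3528,r4:63,r5:7
c14: - | r0:48,r1:8,r2:Add1,r3:3528,r4:63,r5:7
c15: CDB Add1=3591 | r0:48,r1:8,r2:3591,r3:3528,r4:63,r5:7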